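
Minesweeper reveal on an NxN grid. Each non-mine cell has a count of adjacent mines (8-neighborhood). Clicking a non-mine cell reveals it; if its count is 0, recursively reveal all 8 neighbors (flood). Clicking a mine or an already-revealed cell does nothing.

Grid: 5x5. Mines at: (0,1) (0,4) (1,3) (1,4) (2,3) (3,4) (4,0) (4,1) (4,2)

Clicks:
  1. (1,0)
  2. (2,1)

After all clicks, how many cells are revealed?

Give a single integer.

Answer: 9

Derivation:
Click 1 (1,0) count=1: revealed 1 new [(1,0)] -> total=1
Click 2 (2,1) count=0: revealed 8 new [(1,1) (1,2) (2,0) (2,1) (2,2) (3,0) (3,1) (3,2)] -> total=9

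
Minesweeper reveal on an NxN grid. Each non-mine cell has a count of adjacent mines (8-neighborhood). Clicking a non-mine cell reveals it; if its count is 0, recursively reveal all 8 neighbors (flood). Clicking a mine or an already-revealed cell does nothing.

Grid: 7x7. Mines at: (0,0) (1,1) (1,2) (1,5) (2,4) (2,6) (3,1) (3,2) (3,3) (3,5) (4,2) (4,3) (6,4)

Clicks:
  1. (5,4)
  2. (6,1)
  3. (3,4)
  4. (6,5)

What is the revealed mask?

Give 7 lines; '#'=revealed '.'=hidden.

Click 1 (5,4) count=2: revealed 1 new [(5,4)] -> total=1
Click 2 (6,1) count=0: revealed 10 new [(4,0) (4,1) (5,0) (5,1) (5,2) (5,3) (6,0) (6,1) (6,2) (6,3)] -> total=11
Click 3 (3,4) count=4: revealed 1 new [(3,4)] -> total=12
Click 4 (6,5) count=1: revealed 1 new [(6,5)] -> total=13

Answer: .......
.......
.......
....#..
##.....
#####..
####.#.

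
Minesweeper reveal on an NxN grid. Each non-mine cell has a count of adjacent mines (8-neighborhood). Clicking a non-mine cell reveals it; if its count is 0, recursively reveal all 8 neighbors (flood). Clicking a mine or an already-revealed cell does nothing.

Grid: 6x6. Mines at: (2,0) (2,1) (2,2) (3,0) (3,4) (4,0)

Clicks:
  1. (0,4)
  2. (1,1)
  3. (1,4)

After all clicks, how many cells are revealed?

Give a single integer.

Answer: 15

Derivation:
Click 1 (0,4) count=0: revealed 15 new [(0,0) (0,1) (0,2) (0,3) (0,4) (0,5) (1,0) (1,1) (1,2) (1,3) (1,4) (1,5) (2,3) (2,4) (2,5)] -> total=15
Click 2 (1,1) count=3: revealed 0 new [(none)] -> total=15
Click 3 (1,4) count=0: revealed 0 new [(none)] -> total=15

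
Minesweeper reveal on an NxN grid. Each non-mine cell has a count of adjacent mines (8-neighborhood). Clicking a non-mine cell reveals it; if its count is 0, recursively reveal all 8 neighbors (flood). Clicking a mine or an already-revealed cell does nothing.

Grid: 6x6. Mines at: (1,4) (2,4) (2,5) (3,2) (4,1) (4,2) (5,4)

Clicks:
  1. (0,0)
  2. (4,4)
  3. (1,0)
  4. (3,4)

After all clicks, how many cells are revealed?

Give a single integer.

Click 1 (0,0) count=0: revealed 14 new [(0,0) (0,1) (0,2) (0,3) (1,0) (1,1) (1,2) (1,3) (2,0) (2,1) (2,2) (2,3) (3,0) (3,1)] -> total=14
Click 2 (4,4) count=1: revealed 1 new [(4,4)] -> total=15
Click 3 (1,0) count=0: revealed 0 new [(none)] -> total=15
Click 4 (3,4) count=2: revealed 1 new [(3,4)] -> total=16

Answer: 16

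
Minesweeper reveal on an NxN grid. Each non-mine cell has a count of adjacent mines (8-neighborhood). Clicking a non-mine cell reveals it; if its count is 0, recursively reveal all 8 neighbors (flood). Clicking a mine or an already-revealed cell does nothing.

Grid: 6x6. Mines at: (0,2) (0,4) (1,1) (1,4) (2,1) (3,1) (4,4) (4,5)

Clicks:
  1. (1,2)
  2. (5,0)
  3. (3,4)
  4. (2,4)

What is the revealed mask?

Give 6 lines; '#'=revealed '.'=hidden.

Click 1 (1,2) count=3: revealed 1 new [(1,2)] -> total=1
Click 2 (5,0) count=0: revealed 8 new [(4,0) (4,1) (4,2) (4,3) (5,0) (5,1) (5,2) (5,3)] -> total=9
Click 3 (3,4) count=2: revealed 1 new [(3,4)] -> total=10
Click 4 (2,4) count=1: revealed 1 new [(2,4)] -> total=11

Answer: ......
..#...
....#.
....#.
####..
####..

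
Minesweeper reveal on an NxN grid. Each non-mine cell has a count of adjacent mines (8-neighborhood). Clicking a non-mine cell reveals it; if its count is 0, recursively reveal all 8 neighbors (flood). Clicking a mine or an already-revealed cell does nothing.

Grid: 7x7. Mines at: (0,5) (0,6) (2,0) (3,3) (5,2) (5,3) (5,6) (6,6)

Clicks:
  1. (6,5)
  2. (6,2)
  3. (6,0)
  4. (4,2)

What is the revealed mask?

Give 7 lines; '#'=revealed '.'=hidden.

Answer: .......
.......
.......
##.....
###....
##.....
###..#.

Derivation:
Click 1 (6,5) count=2: revealed 1 new [(6,5)] -> total=1
Click 2 (6,2) count=2: revealed 1 new [(6,2)] -> total=2
Click 3 (6,0) count=0: revealed 8 new [(3,0) (3,1) (4,0) (4,1) (5,0) (5,1) (6,0) (6,1)] -> total=10
Click 4 (4,2) count=3: revealed 1 new [(4,2)] -> total=11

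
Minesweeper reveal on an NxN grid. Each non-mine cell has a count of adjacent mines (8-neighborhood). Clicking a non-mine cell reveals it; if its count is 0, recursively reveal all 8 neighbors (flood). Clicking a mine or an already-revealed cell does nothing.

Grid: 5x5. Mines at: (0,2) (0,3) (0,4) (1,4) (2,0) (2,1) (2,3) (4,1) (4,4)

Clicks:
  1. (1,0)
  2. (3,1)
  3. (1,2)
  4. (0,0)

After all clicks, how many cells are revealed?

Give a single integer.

Click 1 (1,0) count=2: revealed 1 new [(1,0)] -> total=1
Click 2 (3,1) count=3: revealed 1 new [(3,1)] -> total=2
Click 3 (1,2) count=4: revealed 1 new [(1,2)] -> total=3
Click 4 (0,0) count=0: revealed 3 new [(0,0) (0,1) (1,1)] -> total=6

Answer: 6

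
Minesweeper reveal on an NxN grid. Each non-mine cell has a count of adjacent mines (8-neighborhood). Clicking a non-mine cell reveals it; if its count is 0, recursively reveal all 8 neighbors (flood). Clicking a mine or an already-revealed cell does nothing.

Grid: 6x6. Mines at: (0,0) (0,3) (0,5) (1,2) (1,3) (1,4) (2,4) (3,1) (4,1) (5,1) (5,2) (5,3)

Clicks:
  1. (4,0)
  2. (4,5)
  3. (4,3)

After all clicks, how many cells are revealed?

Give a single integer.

Click 1 (4,0) count=3: revealed 1 new [(4,0)] -> total=1
Click 2 (4,5) count=0: revealed 6 new [(3,4) (3,5) (4,4) (4,5) (5,4) (5,5)] -> total=7
Click 3 (4,3) count=2: revealed 1 new [(4,3)] -> total=8

Answer: 8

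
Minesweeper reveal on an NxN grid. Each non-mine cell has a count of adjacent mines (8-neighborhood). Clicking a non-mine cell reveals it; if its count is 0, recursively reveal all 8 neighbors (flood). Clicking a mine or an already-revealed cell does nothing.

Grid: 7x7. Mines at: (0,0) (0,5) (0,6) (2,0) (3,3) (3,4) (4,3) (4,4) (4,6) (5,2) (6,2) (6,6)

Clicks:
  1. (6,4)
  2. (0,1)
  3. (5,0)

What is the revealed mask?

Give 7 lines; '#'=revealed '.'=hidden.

Click 1 (6,4) count=0: revealed 6 new [(5,3) (5,4) (5,5) (6,3) (6,4) (6,5)] -> total=6
Click 2 (0,1) count=1: revealed 1 new [(0,1)] -> total=7
Click 3 (5,0) count=0: revealed 8 new [(3,0) (3,1) (4,0) (4,1) (5,0) (5,1) (6,0) (6,1)] -> total=15

Answer: .#.....
.......
.......
##.....
##.....
##.###.
##.###.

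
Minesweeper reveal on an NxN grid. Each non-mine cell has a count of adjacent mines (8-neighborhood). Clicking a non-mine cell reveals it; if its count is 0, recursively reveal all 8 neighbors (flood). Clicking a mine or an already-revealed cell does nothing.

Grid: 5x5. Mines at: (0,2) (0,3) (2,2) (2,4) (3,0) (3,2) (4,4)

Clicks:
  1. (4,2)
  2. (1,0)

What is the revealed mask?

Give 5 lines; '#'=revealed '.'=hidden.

Click 1 (4,2) count=1: revealed 1 new [(4,2)] -> total=1
Click 2 (1,0) count=0: revealed 6 new [(0,0) (0,1) (1,0) (1,1) (2,0) (2,1)] -> total=7

Answer: ##...
##...
##...
.....
..#..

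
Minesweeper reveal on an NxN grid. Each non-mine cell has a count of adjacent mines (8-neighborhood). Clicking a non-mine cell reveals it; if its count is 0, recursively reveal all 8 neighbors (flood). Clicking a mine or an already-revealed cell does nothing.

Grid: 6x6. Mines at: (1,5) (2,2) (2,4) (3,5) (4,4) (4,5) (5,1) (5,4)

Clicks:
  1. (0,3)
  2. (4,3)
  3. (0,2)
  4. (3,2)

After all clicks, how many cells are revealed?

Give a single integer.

Answer: 18

Derivation:
Click 1 (0,3) count=0: revealed 16 new [(0,0) (0,1) (0,2) (0,3) (0,4) (1,0) (1,1) (1,2) (1,3) (1,4) (2,0) (2,1) (3,0) (3,1) (4,0) (4,1)] -> total=16
Click 2 (4,3) count=2: revealed 1 new [(4,3)] -> total=17
Click 3 (0,2) count=0: revealed 0 new [(none)] -> total=17
Click 4 (3,2) count=1: revealed 1 new [(3,2)] -> total=18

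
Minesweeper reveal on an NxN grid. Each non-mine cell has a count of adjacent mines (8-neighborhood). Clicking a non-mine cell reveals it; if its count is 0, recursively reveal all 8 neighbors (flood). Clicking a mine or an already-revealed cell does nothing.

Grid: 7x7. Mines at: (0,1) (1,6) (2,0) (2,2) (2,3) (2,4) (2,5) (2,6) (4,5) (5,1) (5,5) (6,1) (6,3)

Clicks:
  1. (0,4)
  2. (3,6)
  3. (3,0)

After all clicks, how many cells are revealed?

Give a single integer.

Click 1 (0,4) count=0: revealed 8 new [(0,2) (0,3) (0,4) (0,5) (1,2) (1,3) (1,4) (1,5)] -> total=8
Click 2 (3,6) count=3: revealed 1 new [(3,6)] -> total=9
Click 3 (3,0) count=1: revealed 1 new [(3,0)] -> total=10

Answer: 10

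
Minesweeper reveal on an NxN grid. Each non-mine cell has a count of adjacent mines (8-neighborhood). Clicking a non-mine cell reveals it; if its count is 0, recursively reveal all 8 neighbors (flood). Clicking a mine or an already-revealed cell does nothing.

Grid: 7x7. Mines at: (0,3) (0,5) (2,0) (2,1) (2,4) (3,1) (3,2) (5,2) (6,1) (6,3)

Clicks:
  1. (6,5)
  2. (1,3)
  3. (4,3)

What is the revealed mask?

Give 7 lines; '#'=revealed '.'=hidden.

Click 1 (6,5) count=0: revealed 19 new [(1,5) (1,6) (2,5) (2,6) (3,3) (3,4) (3,5) (3,6) (4,3) (4,4) (4,5) (4,6) (5,3) (5,4) (5,5) (5,6) (6,4) (6,5) (6,6)] -> total=19
Click 2 (1,3) count=2: revealed 1 new [(1,3)] -> total=20
Click 3 (4,3) count=2: revealed 0 new [(none)] -> total=20

Answer: .......
...#.##
.....##
...####
...####
...####
....###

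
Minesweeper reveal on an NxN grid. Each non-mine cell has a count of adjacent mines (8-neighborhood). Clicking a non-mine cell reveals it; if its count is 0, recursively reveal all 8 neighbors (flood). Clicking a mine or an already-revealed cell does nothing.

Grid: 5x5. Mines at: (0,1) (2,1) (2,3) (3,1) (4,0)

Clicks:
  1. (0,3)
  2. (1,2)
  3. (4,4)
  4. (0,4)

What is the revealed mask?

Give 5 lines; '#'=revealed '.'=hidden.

Answer: ..###
..###
.....
..###
..###

Derivation:
Click 1 (0,3) count=0: revealed 6 new [(0,2) (0,3) (0,4) (1,2) (1,3) (1,4)] -> total=6
Click 2 (1,2) count=3: revealed 0 new [(none)] -> total=6
Click 3 (4,4) count=0: revealed 6 new [(3,2) (3,3) (3,4) (4,2) (4,3) (4,4)] -> total=12
Click 4 (0,4) count=0: revealed 0 new [(none)] -> total=12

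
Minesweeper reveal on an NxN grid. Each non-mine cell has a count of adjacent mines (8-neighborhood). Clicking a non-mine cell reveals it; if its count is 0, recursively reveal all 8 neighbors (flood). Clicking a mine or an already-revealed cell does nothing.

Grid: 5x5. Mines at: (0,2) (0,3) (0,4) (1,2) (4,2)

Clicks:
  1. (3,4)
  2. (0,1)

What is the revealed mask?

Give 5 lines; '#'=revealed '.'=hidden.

Click 1 (3,4) count=0: revealed 8 new [(1,3) (1,4) (2,3) (2,4) (3,3) (3,4) (4,3) (4,4)] -> total=8
Click 2 (0,1) count=2: revealed 1 new [(0,1)] -> total=9

Answer: .#...
...##
...##
...##
...##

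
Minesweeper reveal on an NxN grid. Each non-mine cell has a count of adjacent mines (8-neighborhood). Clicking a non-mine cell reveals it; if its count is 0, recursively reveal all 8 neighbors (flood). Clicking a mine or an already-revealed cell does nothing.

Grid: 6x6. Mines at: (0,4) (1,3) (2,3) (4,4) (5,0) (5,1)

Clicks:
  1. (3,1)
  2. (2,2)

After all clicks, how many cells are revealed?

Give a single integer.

Click 1 (3,1) count=0: revealed 15 new [(0,0) (0,1) (0,2) (1,0) (1,1) (1,2) (2,0) (2,1) (2,2) (3,0) (3,1) (3,2) (4,0) (4,1) (4,2)] -> total=15
Click 2 (2,2) count=2: revealed 0 new [(none)] -> total=15

Answer: 15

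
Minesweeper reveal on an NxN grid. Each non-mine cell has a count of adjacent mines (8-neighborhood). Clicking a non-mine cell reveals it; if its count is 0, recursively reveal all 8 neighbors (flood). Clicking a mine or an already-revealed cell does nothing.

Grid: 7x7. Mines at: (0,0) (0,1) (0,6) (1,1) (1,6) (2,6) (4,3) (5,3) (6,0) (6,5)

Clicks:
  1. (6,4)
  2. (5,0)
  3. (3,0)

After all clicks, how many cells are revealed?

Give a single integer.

Click 1 (6,4) count=2: revealed 1 new [(6,4)] -> total=1
Click 2 (5,0) count=1: revealed 1 new [(5,0)] -> total=2
Click 3 (3,0) count=0: revealed 11 new [(2,0) (2,1) (2,2) (3,0) (3,1) (3,2) (4,0) (4,1) (4,2) (5,1) (5,2)] -> total=13

Answer: 13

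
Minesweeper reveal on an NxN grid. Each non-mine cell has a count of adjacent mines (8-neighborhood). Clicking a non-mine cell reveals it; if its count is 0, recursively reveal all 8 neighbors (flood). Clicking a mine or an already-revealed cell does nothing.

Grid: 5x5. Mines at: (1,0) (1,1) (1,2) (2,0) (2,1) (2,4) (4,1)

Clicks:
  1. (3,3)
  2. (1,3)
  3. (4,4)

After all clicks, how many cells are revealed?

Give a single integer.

Answer: 7

Derivation:
Click 1 (3,3) count=1: revealed 1 new [(3,3)] -> total=1
Click 2 (1,3) count=2: revealed 1 new [(1,3)] -> total=2
Click 3 (4,4) count=0: revealed 5 new [(3,2) (3,4) (4,2) (4,3) (4,4)] -> total=7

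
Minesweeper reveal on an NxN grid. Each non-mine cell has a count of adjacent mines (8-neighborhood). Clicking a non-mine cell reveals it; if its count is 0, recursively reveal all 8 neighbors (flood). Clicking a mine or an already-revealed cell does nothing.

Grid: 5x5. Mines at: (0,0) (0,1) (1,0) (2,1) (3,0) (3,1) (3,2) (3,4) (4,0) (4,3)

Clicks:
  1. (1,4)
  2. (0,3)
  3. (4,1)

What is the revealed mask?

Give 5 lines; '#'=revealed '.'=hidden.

Answer: ..###
..###
..###
.....
.#...

Derivation:
Click 1 (1,4) count=0: revealed 9 new [(0,2) (0,3) (0,4) (1,2) (1,3) (1,4) (2,2) (2,3) (2,4)] -> total=9
Click 2 (0,3) count=0: revealed 0 new [(none)] -> total=9
Click 3 (4,1) count=4: revealed 1 new [(4,1)] -> total=10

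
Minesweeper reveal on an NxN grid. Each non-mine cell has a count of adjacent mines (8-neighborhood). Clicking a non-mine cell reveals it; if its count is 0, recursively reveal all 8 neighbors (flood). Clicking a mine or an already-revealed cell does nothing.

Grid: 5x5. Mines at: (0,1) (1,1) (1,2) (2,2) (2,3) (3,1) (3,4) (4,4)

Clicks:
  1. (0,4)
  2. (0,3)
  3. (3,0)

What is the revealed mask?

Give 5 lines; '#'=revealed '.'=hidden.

Click 1 (0,4) count=0: revealed 4 new [(0,3) (0,4) (1,3) (1,4)] -> total=4
Click 2 (0,3) count=1: revealed 0 new [(none)] -> total=4
Click 3 (3,0) count=1: revealed 1 new [(3,0)] -> total=5

Answer: ...##
...##
.....
#....
.....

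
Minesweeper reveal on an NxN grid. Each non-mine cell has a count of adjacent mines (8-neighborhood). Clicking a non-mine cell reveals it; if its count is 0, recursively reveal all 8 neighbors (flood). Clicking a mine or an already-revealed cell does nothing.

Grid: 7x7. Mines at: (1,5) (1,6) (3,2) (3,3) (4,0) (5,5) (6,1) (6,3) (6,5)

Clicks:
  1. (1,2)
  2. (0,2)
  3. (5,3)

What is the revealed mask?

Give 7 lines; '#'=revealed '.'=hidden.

Click 1 (1,2) count=0: revealed 17 new [(0,0) (0,1) (0,2) (0,3) (0,4) (1,0) (1,1) (1,2) (1,3) (1,4) (2,0) (2,1) (2,2) (2,3) (2,4) (3,0) (3,1)] -> total=17
Click 2 (0,2) count=0: revealed 0 new [(none)] -> total=17
Click 3 (5,3) count=1: revealed 1 new [(5,3)] -> total=18

Answer: #####..
#####..
#####..
##.....
.......
...#...
.......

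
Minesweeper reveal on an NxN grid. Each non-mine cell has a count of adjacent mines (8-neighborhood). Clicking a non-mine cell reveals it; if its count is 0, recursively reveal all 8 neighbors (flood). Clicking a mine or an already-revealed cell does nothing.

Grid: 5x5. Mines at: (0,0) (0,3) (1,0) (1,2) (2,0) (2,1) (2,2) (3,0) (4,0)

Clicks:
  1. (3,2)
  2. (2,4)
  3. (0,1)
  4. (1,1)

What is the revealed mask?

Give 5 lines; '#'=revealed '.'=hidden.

Click 1 (3,2) count=2: revealed 1 new [(3,2)] -> total=1
Click 2 (2,4) count=0: revealed 11 new [(1,3) (1,4) (2,3) (2,4) (3,1) (3,3) (3,4) (4,1) (4,2) (4,3) (4,4)] -> total=12
Click 3 (0,1) count=3: revealed 1 new [(0,1)] -> total=13
Click 4 (1,1) count=6: revealed 1 new [(1,1)] -> total=14

Answer: .#...
.#.##
...##
.####
.####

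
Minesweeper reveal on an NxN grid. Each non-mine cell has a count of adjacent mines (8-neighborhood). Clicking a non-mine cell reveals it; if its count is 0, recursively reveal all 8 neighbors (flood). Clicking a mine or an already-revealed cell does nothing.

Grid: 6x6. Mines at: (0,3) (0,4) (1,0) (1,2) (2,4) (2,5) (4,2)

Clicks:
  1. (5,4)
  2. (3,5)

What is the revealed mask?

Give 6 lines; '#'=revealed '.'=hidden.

Answer: ......
......
......
...###
...###
...###

Derivation:
Click 1 (5,4) count=0: revealed 9 new [(3,3) (3,4) (3,5) (4,3) (4,4) (4,5) (5,3) (5,4) (5,5)] -> total=9
Click 2 (3,5) count=2: revealed 0 new [(none)] -> total=9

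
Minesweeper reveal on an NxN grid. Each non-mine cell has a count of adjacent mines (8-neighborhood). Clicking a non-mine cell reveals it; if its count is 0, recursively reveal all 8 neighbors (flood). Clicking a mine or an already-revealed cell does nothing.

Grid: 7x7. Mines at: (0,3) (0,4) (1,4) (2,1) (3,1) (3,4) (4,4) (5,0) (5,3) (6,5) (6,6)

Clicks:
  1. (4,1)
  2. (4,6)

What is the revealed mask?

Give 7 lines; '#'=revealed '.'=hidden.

Answer: .....##
.....##
.....##
.....##
.#...##
.....##
.......

Derivation:
Click 1 (4,1) count=2: revealed 1 new [(4,1)] -> total=1
Click 2 (4,6) count=0: revealed 12 new [(0,5) (0,6) (1,5) (1,6) (2,5) (2,6) (3,5) (3,6) (4,5) (4,6) (5,5) (5,6)] -> total=13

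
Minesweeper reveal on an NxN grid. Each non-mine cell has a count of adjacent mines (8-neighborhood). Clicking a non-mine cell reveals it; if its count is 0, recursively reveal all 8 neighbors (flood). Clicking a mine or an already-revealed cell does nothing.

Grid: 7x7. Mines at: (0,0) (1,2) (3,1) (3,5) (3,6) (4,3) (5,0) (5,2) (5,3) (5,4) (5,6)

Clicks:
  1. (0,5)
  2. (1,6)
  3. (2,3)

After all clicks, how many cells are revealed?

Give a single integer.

Answer: 12

Derivation:
Click 1 (0,5) count=0: revealed 12 new [(0,3) (0,4) (0,5) (0,6) (1,3) (1,4) (1,5) (1,6) (2,3) (2,4) (2,5) (2,6)] -> total=12
Click 2 (1,6) count=0: revealed 0 new [(none)] -> total=12
Click 3 (2,3) count=1: revealed 0 new [(none)] -> total=12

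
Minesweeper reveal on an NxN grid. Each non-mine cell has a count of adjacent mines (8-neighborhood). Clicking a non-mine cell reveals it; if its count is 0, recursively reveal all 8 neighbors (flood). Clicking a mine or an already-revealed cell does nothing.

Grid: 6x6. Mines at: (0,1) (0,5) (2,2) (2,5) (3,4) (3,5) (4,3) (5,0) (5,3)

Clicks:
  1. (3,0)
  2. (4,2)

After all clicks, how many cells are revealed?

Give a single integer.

Answer: 9

Derivation:
Click 1 (3,0) count=0: revealed 8 new [(1,0) (1,1) (2,0) (2,1) (3,0) (3,1) (4,0) (4,1)] -> total=8
Click 2 (4,2) count=2: revealed 1 new [(4,2)] -> total=9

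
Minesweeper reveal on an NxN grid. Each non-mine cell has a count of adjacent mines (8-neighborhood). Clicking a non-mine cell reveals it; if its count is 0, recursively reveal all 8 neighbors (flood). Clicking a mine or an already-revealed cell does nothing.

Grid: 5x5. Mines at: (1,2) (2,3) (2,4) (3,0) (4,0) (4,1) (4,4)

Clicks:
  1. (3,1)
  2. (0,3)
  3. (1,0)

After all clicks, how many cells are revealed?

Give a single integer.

Click 1 (3,1) count=3: revealed 1 new [(3,1)] -> total=1
Click 2 (0,3) count=1: revealed 1 new [(0,3)] -> total=2
Click 3 (1,0) count=0: revealed 6 new [(0,0) (0,1) (1,0) (1,1) (2,0) (2,1)] -> total=8

Answer: 8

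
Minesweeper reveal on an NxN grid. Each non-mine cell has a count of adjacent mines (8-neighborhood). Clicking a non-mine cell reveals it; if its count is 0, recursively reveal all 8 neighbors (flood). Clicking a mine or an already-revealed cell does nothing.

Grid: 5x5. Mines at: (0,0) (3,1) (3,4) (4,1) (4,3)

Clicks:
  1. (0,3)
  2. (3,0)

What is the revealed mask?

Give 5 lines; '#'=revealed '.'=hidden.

Click 1 (0,3) count=0: revealed 12 new [(0,1) (0,2) (0,3) (0,4) (1,1) (1,2) (1,3) (1,4) (2,1) (2,2) (2,3) (2,4)] -> total=12
Click 2 (3,0) count=2: revealed 1 new [(3,0)] -> total=13

Answer: .####
.####
.####
#....
.....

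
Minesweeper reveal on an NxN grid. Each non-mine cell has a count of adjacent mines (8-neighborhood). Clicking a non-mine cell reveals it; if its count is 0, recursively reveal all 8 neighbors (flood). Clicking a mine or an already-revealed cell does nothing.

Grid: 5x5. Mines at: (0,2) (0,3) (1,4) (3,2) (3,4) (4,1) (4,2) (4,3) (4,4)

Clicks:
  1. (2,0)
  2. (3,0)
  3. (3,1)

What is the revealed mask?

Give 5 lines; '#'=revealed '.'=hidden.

Answer: ##...
##...
##...
##...
.....

Derivation:
Click 1 (2,0) count=0: revealed 8 new [(0,0) (0,1) (1,0) (1,1) (2,0) (2,1) (3,0) (3,1)] -> total=8
Click 2 (3,0) count=1: revealed 0 new [(none)] -> total=8
Click 3 (3,1) count=3: revealed 0 new [(none)] -> total=8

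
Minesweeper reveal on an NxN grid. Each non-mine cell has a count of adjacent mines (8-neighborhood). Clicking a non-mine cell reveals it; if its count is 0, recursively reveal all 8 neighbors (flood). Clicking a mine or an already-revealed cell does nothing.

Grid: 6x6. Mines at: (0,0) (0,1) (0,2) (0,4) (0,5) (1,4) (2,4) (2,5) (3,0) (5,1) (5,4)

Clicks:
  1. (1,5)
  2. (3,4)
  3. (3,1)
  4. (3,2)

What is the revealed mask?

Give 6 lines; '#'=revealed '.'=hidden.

Answer: ......
.###.#
.###..
.####.
.###..
......

Derivation:
Click 1 (1,5) count=5: revealed 1 new [(1,5)] -> total=1
Click 2 (3,4) count=2: revealed 1 new [(3,4)] -> total=2
Click 3 (3,1) count=1: revealed 1 new [(3,1)] -> total=3
Click 4 (3,2) count=0: revealed 11 new [(1,1) (1,2) (1,3) (2,1) (2,2) (2,3) (3,2) (3,3) (4,1) (4,2) (4,3)] -> total=14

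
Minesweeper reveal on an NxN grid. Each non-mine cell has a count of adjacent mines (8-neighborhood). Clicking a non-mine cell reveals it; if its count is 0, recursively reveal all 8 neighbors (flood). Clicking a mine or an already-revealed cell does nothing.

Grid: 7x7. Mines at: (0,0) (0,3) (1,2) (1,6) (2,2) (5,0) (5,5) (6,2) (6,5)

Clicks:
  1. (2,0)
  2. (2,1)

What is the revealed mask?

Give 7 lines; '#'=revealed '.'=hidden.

Answer: .......
##.....
##.....
##.....
##.....
.......
.......

Derivation:
Click 1 (2,0) count=0: revealed 8 new [(1,0) (1,1) (2,0) (2,1) (3,0) (3,1) (4,0) (4,1)] -> total=8
Click 2 (2,1) count=2: revealed 0 new [(none)] -> total=8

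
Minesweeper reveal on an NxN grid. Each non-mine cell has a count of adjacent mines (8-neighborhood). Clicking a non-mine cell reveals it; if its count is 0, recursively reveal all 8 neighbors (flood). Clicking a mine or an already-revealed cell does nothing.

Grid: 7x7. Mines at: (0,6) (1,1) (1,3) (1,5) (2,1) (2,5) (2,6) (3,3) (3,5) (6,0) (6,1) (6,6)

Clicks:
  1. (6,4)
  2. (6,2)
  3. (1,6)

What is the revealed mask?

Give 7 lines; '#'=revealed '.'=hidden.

Click 1 (6,4) count=0: revealed 12 new [(4,2) (4,3) (4,4) (4,5) (5,2) (5,3) (5,4) (5,5) (6,2) (6,3) (6,4) (6,5)] -> total=12
Click 2 (6,2) count=1: revealed 0 new [(none)] -> total=12
Click 3 (1,6) count=4: revealed 1 new [(1,6)] -> total=13

Answer: .......
......#
.......
.......
..####.
..####.
..####.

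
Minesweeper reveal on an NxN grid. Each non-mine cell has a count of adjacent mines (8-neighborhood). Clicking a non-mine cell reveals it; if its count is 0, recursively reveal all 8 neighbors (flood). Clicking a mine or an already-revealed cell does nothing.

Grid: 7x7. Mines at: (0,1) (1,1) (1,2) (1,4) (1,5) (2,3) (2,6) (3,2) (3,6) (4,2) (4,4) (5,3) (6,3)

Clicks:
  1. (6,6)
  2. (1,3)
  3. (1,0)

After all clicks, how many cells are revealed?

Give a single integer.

Answer: 10

Derivation:
Click 1 (6,6) count=0: revealed 8 new [(4,5) (4,6) (5,4) (5,5) (5,6) (6,4) (6,5) (6,6)] -> total=8
Click 2 (1,3) count=3: revealed 1 new [(1,3)] -> total=9
Click 3 (1,0) count=2: revealed 1 new [(1,0)] -> total=10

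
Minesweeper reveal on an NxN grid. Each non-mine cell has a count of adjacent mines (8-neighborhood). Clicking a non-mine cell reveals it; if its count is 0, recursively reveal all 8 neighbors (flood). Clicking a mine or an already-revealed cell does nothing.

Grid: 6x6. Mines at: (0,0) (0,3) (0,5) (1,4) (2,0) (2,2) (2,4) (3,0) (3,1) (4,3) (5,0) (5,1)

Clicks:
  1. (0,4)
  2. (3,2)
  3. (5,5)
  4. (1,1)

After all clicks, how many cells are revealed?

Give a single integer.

Answer: 9

Derivation:
Click 1 (0,4) count=3: revealed 1 new [(0,4)] -> total=1
Click 2 (3,2) count=3: revealed 1 new [(3,2)] -> total=2
Click 3 (5,5) count=0: revealed 6 new [(3,4) (3,5) (4,4) (4,5) (5,4) (5,5)] -> total=8
Click 4 (1,1) count=3: revealed 1 new [(1,1)] -> total=9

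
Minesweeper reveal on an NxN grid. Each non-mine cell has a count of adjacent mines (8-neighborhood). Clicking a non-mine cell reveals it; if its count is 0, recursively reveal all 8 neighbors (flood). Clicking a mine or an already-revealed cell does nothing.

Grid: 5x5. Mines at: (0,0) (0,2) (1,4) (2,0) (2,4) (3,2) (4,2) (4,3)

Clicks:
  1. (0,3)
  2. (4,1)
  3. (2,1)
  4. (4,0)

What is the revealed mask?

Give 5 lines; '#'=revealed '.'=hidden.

Click 1 (0,3) count=2: revealed 1 new [(0,3)] -> total=1
Click 2 (4,1) count=2: revealed 1 new [(4,1)] -> total=2
Click 3 (2,1) count=2: revealed 1 new [(2,1)] -> total=3
Click 4 (4,0) count=0: revealed 3 new [(3,0) (3,1) (4,0)] -> total=6

Answer: ...#.
.....
.#...
##...
##...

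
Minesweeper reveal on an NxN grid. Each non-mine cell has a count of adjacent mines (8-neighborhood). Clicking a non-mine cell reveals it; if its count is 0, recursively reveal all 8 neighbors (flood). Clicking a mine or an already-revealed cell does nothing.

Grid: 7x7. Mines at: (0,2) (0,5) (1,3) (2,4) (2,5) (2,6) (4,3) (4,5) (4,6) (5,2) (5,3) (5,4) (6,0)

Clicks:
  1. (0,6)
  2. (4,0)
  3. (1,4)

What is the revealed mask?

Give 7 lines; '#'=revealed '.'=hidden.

Click 1 (0,6) count=1: revealed 1 new [(0,6)] -> total=1
Click 2 (4,0) count=0: revealed 16 new [(0,0) (0,1) (1,0) (1,1) (1,2) (2,0) (2,1) (2,2) (3,0) (3,1) (3,2) (4,0) (4,1) (4,2) (5,0) (5,1)] -> total=17
Click 3 (1,4) count=4: revealed 1 new [(1,4)] -> total=18

Answer: ##....#
###.#..
###....
###....
###....
##.....
.......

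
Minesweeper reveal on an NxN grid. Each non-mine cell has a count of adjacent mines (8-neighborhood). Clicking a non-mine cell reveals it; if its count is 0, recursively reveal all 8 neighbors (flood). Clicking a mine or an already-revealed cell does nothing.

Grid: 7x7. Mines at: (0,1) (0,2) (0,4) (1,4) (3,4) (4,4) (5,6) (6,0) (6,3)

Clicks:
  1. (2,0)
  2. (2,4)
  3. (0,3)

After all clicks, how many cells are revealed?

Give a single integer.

Click 1 (2,0) count=0: revealed 20 new [(1,0) (1,1) (1,2) (1,3) (2,0) (2,1) (2,2) (2,3) (3,0) (3,1) (3,2) (3,3) (4,0) (4,1) (4,2) (4,3) (5,0) (5,1) (5,2) (5,3)] -> total=20
Click 2 (2,4) count=2: revealed 1 new [(2,4)] -> total=21
Click 3 (0,3) count=3: revealed 1 new [(0,3)] -> total=22

Answer: 22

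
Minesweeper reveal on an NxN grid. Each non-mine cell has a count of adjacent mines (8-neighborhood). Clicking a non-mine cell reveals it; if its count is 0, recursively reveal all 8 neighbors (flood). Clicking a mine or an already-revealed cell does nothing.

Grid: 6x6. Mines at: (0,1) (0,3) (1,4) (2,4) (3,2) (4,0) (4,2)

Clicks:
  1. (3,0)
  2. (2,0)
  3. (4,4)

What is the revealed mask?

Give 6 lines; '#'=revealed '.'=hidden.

Answer: ......
##....
##....
##.###
...###
...###

Derivation:
Click 1 (3,0) count=1: revealed 1 new [(3,0)] -> total=1
Click 2 (2,0) count=0: revealed 5 new [(1,0) (1,1) (2,0) (2,1) (3,1)] -> total=6
Click 3 (4,4) count=0: revealed 9 new [(3,3) (3,4) (3,5) (4,3) (4,4) (4,5) (5,3) (5,4) (5,5)] -> total=15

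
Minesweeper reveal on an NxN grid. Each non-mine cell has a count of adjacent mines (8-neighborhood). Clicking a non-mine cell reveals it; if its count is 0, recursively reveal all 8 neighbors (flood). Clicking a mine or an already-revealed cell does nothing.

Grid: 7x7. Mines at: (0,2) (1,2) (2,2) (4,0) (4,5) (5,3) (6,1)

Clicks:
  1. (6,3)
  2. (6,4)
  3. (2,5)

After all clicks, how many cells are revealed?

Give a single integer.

Click 1 (6,3) count=1: revealed 1 new [(6,3)] -> total=1
Click 2 (6,4) count=1: revealed 1 new [(6,4)] -> total=2
Click 3 (2,5) count=0: revealed 16 new [(0,3) (0,4) (0,5) (0,6) (1,3) (1,4) (1,5) (1,6) (2,3) (2,4) (2,5) (2,6) (3,3) (3,4) (3,5) (3,6)] -> total=18

Answer: 18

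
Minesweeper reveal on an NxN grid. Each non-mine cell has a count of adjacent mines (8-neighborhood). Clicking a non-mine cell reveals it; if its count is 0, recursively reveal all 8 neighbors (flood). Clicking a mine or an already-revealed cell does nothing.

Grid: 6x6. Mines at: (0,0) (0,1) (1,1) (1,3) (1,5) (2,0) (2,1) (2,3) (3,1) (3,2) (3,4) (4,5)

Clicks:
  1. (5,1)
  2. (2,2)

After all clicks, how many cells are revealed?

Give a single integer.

Answer: 11

Derivation:
Click 1 (5,1) count=0: revealed 10 new [(4,0) (4,1) (4,2) (4,3) (4,4) (5,0) (5,1) (5,2) (5,3) (5,4)] -> total=10
Click 2 (2,2) count=6: revealed 1 new [(2,2)] -> total=11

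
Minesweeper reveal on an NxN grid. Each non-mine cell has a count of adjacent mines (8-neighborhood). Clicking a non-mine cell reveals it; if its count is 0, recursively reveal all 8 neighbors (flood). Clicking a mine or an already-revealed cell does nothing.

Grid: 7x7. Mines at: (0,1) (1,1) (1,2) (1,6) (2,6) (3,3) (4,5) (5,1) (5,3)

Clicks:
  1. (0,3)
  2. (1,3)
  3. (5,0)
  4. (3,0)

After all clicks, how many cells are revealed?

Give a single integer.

Answer: 12

Derivation:
Click 1 (0,3) count=1: revealed 1 new [(0,3)] -> total=1
Click 2 (1,3) count=1: revealed 1 new [(1,3)] -> total=2
Click 3 (5,0) count=1: revealed 1 new [(5,0)] -> total=3
Click 4 (3,0) count=0: revealed 9 new [(2,0) (2,1) (2,2) (3,0) (3,1) (3,2) (4,0) (4,1) (4,2)] -> total=12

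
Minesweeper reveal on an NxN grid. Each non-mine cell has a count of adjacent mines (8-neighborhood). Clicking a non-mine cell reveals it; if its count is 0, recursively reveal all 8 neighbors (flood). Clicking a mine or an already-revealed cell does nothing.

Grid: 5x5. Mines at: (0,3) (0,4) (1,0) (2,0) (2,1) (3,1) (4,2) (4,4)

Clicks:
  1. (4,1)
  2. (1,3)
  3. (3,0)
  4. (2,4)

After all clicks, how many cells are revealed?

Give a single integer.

Click 1 (4,1) count=2: revealed 1 new [(4,1)] -> total=1
Click 2 (1,3) count=2: revealed 1 new [(1,3)] -> total=2
Click 3 (3,0) count=3: revealed 1 new [(3,0)] -> total=3
Click 4 (2,4) count=0: revealed 8 new [(1,2) (1,4) (2,2) (2,3) (2,4) (3,2) (3,3) (3,4)] -> total=11

Answer: 11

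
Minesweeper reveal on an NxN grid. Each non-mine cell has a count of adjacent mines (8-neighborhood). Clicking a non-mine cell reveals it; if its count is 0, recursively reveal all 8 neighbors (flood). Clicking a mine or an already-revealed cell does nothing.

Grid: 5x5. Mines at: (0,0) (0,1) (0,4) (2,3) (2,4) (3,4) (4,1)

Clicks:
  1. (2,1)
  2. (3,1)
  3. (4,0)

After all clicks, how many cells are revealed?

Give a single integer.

Click 1 (2,1) count=0: revealed 9 new [(1,0) (1,1) (1,2) (2,0) (2,1) (2,2) (3,0) (3,1) (3,2)] -> total=9
Click 2 (3,1) count=1: revealed 0 new [(none)] -> total=9
Click 3 (4,0) count=1: revealed 1 new [(4,0)] -> total=10

Answer: 10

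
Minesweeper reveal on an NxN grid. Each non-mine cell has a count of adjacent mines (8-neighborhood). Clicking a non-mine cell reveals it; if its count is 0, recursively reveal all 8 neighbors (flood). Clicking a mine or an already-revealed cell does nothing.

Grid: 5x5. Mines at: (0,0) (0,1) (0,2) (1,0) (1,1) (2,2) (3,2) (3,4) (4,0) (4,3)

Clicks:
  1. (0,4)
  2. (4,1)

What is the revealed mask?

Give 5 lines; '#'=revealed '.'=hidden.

Click 1 (0,4) count=0: revealed 6 new [(0,3) (0,4) (1,3) (1,4) (2,3) (2,4)] -> total=6
Click 2 (4,1) count=2: revealed 1 new [(4,1)] -> total=7

Answer: ...##
...##
...##
.....
.#...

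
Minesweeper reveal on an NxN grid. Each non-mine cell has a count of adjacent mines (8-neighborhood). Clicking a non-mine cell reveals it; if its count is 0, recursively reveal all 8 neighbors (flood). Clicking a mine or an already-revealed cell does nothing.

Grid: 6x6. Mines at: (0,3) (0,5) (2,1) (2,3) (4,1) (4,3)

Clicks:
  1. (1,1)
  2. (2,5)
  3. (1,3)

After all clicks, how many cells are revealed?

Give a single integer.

Click 1 (1,1) count=1: revealed 1 new [(1,1)] -> total=1
Click 2 (2,5) count=0: revealed 10 new [(1,4) (1,5) (2,4) (2,5) (3,4) (3,5) (4,4) (4,5) (5,4) (5,5)] -> total=11
Click 3 (1,3) count=2: revealed 1 new [(1,3)] -> total=12

Answer: 12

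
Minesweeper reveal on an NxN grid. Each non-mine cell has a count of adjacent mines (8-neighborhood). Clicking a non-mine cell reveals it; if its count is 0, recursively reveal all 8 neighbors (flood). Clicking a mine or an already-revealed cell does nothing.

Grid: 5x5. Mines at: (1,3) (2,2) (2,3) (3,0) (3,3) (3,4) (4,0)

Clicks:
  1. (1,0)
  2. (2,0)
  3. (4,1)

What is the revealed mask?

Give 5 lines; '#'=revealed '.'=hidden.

Answer: ###..
###..
##...
.....
.#...

Derivation:
Click 1 (1,0) count=0: revealed 8 new [(0,0) (0,1) (0,2) (1,0) (1,1) (1,2) (2,0) (2,1)] -> total=8
Click 2 (2,0) count=1: revealed 0 new [(none)] -> total=8
Click 3 (4,1) count=2: revealed 1 new [(4,1)] -> total=9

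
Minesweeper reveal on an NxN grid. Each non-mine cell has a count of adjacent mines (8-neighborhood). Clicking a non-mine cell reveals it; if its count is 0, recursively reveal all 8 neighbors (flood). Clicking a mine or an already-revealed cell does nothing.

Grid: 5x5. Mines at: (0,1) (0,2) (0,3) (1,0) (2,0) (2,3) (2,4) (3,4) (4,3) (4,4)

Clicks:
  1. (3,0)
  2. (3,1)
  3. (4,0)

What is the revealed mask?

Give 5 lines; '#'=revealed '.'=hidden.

Click 1 (3,0) count=1: revealed 1 new [(3,0)] -> total=1
Click 2 (3,1) count=1: revealed 1 new [(3,1)] -> total=2
Click 3 (4,0) count=0: revealed 4 new [(3,2) (4,0) (4,1) (4,2)] -> total=6

Answer: .....
.....
.....
###..
###..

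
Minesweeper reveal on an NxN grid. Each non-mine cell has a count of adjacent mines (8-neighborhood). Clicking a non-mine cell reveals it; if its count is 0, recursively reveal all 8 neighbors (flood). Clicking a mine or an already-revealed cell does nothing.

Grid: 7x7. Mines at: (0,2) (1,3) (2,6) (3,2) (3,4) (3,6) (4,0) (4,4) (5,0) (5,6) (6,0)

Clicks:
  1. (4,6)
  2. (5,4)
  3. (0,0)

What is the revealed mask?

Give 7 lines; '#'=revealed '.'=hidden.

Answer: ##.....
##.....
##.....
##.....
......#
....#..
.......

Derivation:
Click 1 (4,6) count=2: revealed 1 new [(4,6)] -> total=1
Click 2 (5,4) count=1: revealed 1 new [(5,4)] -> total=2
Click 3 (0,0) count=0: revealed 8 new [(0,0) (0,1) (1,0) (1,1) (2,0) (2,1) (3,0) (3,1)] -> total=10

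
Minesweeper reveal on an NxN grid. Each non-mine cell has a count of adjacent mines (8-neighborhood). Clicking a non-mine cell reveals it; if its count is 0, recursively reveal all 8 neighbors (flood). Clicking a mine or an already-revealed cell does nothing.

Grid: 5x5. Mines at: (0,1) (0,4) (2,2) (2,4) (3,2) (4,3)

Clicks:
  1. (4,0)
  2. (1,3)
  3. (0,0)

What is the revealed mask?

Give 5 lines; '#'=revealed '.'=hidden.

Answer: #....
##.#.
##...
##...
##...

Derivation:
Click 1 (4,0) count=0: revealed 8 new [(1,0) (1,1) (2,0) (2,1) (3,0) (3,1) (4,0) (4,1)] -> total=8
Click 2 (1,3) count=3: revealed 1 new [(1,3)] -> total=9
Click 3 (0,0) count=1: revealed 1 new [(0,0)] -> total=10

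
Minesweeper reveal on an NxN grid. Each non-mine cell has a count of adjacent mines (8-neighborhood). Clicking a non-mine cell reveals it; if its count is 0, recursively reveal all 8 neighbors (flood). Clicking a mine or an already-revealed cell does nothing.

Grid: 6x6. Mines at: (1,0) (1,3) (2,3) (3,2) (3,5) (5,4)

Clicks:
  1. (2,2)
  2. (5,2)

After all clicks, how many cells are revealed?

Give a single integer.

Answer: 13

Derivation:
Click 1 (2,2) count=3: revealed 1 new [(2,2)] -> total=1
Click 2 (5,2) count=0: revealed 12 new [(2,0) (2,1) (3,0) (3,1) (4,0) (4,1) (4,2) (4,3) (5,0) (5,1) (5,2) (5,3)] -> total=13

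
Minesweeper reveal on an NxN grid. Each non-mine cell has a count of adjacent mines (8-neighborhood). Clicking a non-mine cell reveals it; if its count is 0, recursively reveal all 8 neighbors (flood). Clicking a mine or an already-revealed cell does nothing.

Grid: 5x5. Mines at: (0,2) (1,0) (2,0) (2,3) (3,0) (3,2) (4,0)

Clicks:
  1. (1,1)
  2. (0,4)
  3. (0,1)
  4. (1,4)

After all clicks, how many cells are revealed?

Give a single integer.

Answer: 6

Derivation:
Click 1 (1,1) count=3: revealed 1 new [(1,1)] -> total=1
Click 2 (0,4) count=0: revealed 4 new [(0,3) (0,4) (1,3) (1,4)] -> total=5
Click 3 (0,1) count=2: revealed 1 new [(0,1)] -> total=6
Click 4 (1,4) count=1: revealed 0 new [(none)] -> total=6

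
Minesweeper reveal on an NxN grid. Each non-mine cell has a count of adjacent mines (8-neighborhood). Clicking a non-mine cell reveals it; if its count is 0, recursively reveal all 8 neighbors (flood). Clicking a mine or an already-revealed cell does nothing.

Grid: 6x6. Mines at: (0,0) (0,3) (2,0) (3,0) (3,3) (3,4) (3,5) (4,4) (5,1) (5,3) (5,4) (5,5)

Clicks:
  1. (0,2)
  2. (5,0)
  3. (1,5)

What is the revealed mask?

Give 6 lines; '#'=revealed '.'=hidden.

Answer: ..#.##
....##
....##
......
......
#.....

Derivation:
Click 1 (0,2) count=1: revealed 1 new [(0,2)] -> total=1
Click 2 (5,0) count=1: revealed 1 new [(5,0)] -> total=2
Click 3 (1,5) count=0: revealed 6 new [(0,4) (0,5) (1,4) (1,5) (2,4) (2,5)] -> total=8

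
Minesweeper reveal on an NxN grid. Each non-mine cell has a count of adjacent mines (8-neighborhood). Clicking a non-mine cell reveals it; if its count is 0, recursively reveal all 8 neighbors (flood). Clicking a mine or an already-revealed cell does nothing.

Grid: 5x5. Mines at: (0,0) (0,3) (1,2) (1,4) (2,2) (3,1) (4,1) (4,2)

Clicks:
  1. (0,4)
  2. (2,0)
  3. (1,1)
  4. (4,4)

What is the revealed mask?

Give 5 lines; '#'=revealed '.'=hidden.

Answer: ....#
.#...
#..##
...##
...##

Derivation:
Click 1 (0,4) count=2: revealed 1 new [(0,4)] -> total=1
Click 2 (2,0) count=1: revealed 1 new [(2,0)] -> total=2
Click 3 (1,1) count=3: revealed 1 new [(1,1)] -> total=3
Click 4 (4,4) count=0: revealed 6 new [(2,3) (2,4) (3,3) (3,4) (4,3) (4,4)] -> total=9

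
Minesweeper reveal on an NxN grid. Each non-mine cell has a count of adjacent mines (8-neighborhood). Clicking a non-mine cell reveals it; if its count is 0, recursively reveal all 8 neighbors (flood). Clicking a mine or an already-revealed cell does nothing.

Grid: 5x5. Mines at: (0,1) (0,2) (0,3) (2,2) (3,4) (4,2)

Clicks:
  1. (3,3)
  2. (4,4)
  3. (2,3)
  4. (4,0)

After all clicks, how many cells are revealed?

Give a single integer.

Answer: 11

Derivation:
Click 1 (3,3) count=3: revealed 1 new [(3,3)] -> total=1
Click 2 (4,4) count=1: revealed 1 new [(4,4)] -> total=2
Click 3 (2,3) count=2: revealed 1 new [(2,3)] -> total=3
Click 4 (4,0) count=0: revealed 8 new [(1,0) (1,1) (2,0) (2,1) (3,0) (3,1) (4,0) (4,1)] -> total=11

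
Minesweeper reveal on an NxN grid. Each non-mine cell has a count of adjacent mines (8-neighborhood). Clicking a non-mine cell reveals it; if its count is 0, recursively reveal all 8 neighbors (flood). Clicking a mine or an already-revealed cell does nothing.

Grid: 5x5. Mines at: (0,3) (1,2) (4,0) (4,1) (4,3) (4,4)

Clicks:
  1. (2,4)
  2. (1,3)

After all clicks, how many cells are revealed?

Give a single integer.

Answer: 6

Derivation:
Click 1 (2,4) count=0: revealed 6 new [(1,3) (1,4) (2,3) (2,4) (3,3) (3,4)] -> total=6
Click 2 (1,3) count=2: revealed 0 new [(none)] -> total=6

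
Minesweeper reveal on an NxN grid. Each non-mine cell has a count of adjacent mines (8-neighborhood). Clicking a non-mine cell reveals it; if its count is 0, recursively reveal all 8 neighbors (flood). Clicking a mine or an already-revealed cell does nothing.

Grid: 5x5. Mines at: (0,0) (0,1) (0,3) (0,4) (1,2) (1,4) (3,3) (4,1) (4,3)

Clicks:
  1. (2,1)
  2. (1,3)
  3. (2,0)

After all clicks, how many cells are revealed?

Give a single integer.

Answer: 7

Derivation:
Click 1 (2,1) count=1: revealed 1 new [(2,1)] -> total=1
Click 2 (1,3) count=4: revealed 1 new [(1,3)] -> total=2
Click 3 (2,0) count=0: revealed 5 new [(1,0) (1,1) (2,0) (3,0) (3,1)] -> total=7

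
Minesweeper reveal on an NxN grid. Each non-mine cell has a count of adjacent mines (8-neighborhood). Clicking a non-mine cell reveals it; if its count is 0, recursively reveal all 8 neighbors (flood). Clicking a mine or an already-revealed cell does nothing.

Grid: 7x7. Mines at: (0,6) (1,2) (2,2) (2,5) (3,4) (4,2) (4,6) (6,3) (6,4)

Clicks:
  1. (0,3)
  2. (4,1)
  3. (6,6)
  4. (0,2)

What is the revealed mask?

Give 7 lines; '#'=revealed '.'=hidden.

Answer: ..##...
.......
.......
.......
.#.....
.....##
.....##

Derivation:
Click 1 (0,3) count=1: revealed 1 new [(0,3)] -> total=1
Click 2 (4,1) count=1: revealed 1 new [(4,1)] -> total=2
Click 3 (6,6) count=0: revealed 4 new [(5,5) (5,6) (6,5) (6,6)] -> total=6
Click 4 (0,2) count=1: revealed 1 new [(0,2)] -> total=7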